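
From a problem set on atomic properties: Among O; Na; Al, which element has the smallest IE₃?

IE_3 is the cost of taking one more electron from the +2 cation: O²⁺ still has 4 valence electrons; Na²⁺ is already 1 electron into the core; Al²⁺ still has 1 valence electron.
Pulling an electron out of a noble-gas core costs far more than removing a remaining valence electron, so Na sits at the high end of IE_3.
Valence configurations: O²⁺ [He]2s²2p², Al²⁺ [Ne]3s¹.
Approximate IE_3 values (kJ/mol): O 5300, Na 6910, Al 2745.
So the third ionization energies run Al < O < Na.

Al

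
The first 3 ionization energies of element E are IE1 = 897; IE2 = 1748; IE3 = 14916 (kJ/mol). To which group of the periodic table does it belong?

Look for the largest jump between consecutive ionization energies: IE3/IE2 ≈ 8.5, far larger than any earlier ratio.
That jump marks the point where a core electron is being removed. So the atom has 2 valence electrons.
A main-group element with 2 valence electrons is in group 2.

Group 2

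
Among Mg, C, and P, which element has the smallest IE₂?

Mg

The second ionization energy removes an electron from the +1 ion. For each element: Mg⁺ still has 1 valence electron; C⁺ still has 3 valence electrons; P⁺ still has 4 valence electrons.
All are still removing valence electrons, so compare the +1 ions as you would atoms: IE_2 generally rises across a period (higher Z_eff) and falls down a group (larger shell), subject to the usual subshell exceptions.
Valence configurations: Mg⁺ [Ne]3s¹, C⁺ [He]2s²2p¹, P⁺ [Ne]3s²3p².
Tabulated IE_2 (kJ/mol): Mg 1451, C 2353, P 1907.
Overall IE_2 order: Mg < P < C.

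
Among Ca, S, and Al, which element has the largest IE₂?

The second ionization energy removes an electron from the +1 ion. For each element: Ca⁺ still has 1 valence electron; S⁺ still has 5 valence electrons; Al⁺ still has 2 valence electrons.
All are still removing valence electrons, so compare the +1 ions as you would atoms: IE_2 generally rises across a period (higher Z_eff) and falls down a group (larger shell), subject to the usual subshell exceptions.
Valence configurations: Ca⁺ [Ar]4s¹, S⁺ [Ne]3s²3p³, Al⁺ [Ne]3s².
The numbers (kJ/mol): Ca 1145, S 2252, Al 1817.
So the second ionization energies run Ca < Al < S.

S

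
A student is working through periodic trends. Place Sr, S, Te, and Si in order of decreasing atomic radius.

Radius decreases left→right (rising Z_eff, same n) and increases top→bottom (higher n).
Here both period and group differ, so the two effects have to be weighed against each other.
Si > S: Si lies to the left of S in period 3, so the across-period effect alone puts Si larger.
Te > Si: period and group pull opposite ways; the down-group shift dominates (136 vs 116 pm).
Sr > Te: both are in period 5; the period trend gives Sr the larger value.
Tabulated atomic radius (pm): Si 116, S 103, Sr 185, Te 136.
So from largest to smallest: Sr > Te > Si > S.

Sr > Te > Si > S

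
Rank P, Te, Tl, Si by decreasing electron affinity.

Te > Si > P > Tl

Si is in period 3, group 14; P is in period 3, group 15; Te is in period 5, group 16; Tl is in period 6, group 13.
Atoms with high Z_eff and room in the valence shell (especially the halogens) have the most exothermic electron affinities.
Neither a single period nor a single group — weigh both effects.
P > Tl: relative to Tl, both the across-period and down-group shifts push P's electron affinity up.
Si > P: this pair runs against the simple trend — see the exception note.
Te > Si: period and group pull opposite ways; the across-period shift dominates (190 vs 134 kJ/mol).
Note the exception: Si has a higher electron affinity than P, contrary to the simple trend — adding an electron to P's half-filled 3p³ is unfavourable, so Si (3p²) has the more exothermic EA.
Tabulated electron affinity (kJ/mol): Si 134, P 72, Te 190, Tl 19.
So from highest to lowest: Te > Si > P > Tl.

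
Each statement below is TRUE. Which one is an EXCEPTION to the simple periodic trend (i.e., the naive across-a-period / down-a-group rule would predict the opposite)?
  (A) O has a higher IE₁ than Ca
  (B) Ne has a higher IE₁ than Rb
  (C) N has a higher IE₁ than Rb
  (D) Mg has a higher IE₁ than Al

(D)

The general trend: IE₁ increases across a period and decreases down a group.
(A) O (period 2, group 16) vs Ca (period 4, group 2): the stated order agrees with the simple trend.
(B) Ne (period 2, group 18) vs Rb (period 5, group 1): the stated order agrees with the simple trend.
(C) N (period 2, group 15) vs Rb (period 5, group 1): the stated order agrees with the simple trend.
(D) Mg (period 3, group 2) vs Al (period 3, group 13): the stated order contradicts the simple trend.
The exception is (D): Al's single 3p electron is easier to remove than one from Mg's filled 3s².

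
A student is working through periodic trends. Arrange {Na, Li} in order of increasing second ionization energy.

After 1 electron has been removed, what remains? Na⁺ is the bare [Ne] core; Li⁺ is the bare [He] core.
All of these are removing an electron from a noble-gas core or deeper; the smaller core (lower principal quantum number) is held far more tightly, and within a period the higher nuclear charge binds the same core more tightly.
Tabulated IE_2 (kJ/mol): Na 4562, Li 7298.
So the second ionization energies run Na < Li.

Na < Li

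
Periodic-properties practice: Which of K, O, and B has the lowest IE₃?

B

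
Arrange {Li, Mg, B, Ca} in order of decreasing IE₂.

Consider each +1 ion: Li⁺ is the bare [He] core; Mg⁺ still has 1 valence electron; B⁺ still has 2 valence electrons; Ca⁺ still has 1 valence electron.
Core electrons are held far more tightly than valence electrons, so Li tops the IE_2 order.
Valence configurations: Mg⁺ [Ne]3s¹, B⁺ [He]2s², Ca⁺ [Ar]4s¹.
Approximate IE_2 values (kJ/mol): Li 7298, Mg 1451, B 2427, Ca 1145.
Putting it together, IE_2: Ca < Mg < B < Li.

Li > B > Mg > Ca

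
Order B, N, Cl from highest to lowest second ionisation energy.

N, B, Cl

The second ionization energy removes an electron from the +1 ion. For each element: B⁺ still has 2 valence electrons; N⁺ still has 4 valence electrons; Cl⁺ still has 6 valence electrons.
All are still removing valence electrons, so compare the +1 ions as you would atoms: IE_2 generally rises across a period (higher Z_eff) and falls down a group (larger shell), subject to the usual subshell exceptions.
Valence configurations: B⁺ [He]2s², N⁺ [He]2s²2p², Cl⁺ [Ne]3s²3p⁴.
The numbers (kJ/mol): B 2427, N 2856, Cl 2298.
Putting it together, IE_2: Cl < B < N.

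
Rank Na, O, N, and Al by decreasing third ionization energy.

Na > O > N > Al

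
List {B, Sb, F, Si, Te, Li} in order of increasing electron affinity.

B, Li, Sb, Si, Te, F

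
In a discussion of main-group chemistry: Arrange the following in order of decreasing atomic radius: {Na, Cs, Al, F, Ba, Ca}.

Cs > Ba > Ca > Na > Al > F

F is in period 2, group 17; Na is in period 3, group 1; Al is in period 3, group 13; Ca is in period 4, group 2; Cs is in period 6, group 1; Ba is in period 6, group 2.
Moving right in a period, electrons are added to the same shell under a stronger nuclear pull, so atoms get smaller; moving down, a new shell is opened and atoms get larger.
These span different periods and groups, so the two trends combine.
Al > F: relative to F, both the across-period and down-group shifts push Al's atomic radius up.
Na > Al: Na lies to the left of Al in period 3, so the across-period effect alone puts Na larger.
Ca > Na: period and group pull opposite ways; the down-group shift dominates (171 vs 155 pm).
Ba > Ca: Ba sits below Ca in group 2, so the down-group effect alone puts Ba larger.
Cs > Ba: both are in period 6; the period trend gives Cs the larger value.
Approximate values (pm): F 64, Na 155, Al 126, Ca 171, Cs 232, Ba 196.
So from largest to smallest: Cs > Ba > Ca > Na > Al > F.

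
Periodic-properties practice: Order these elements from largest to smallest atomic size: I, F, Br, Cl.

I, Br, Cl, F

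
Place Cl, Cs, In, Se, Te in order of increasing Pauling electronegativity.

Cs < In < Te < Se < Cl

Cl is in period 3, group 17; Se is in period 4, group 16; In is in period 5, group 13; Te is in period 5, group 16; Cs is in period 6, group 1.
Smaller atoms with higher effective nuclear charge are more electronegative.
Here both period and group differ, so the two effects have to be weighed against each other.
In > Cs: both effects reinforce here, so In is clearly the higher of the two.
Te > In: Te lies to the right of In in period 5, so the across-period effect alone puts Te higher.
Se > Te: they share group 16; the group trend gives Se the larger value.
Cl > Se: relative to Se, both the across-period and down-group shifts push Cl's electronegativity up.
Tabulated electronegativity (Pauling): Cl 3.16, Se 2.55, In 1.78, Te 2.10, Cs 0.79.
So from lowest to highest: Cs < In < Te < Se < Cl.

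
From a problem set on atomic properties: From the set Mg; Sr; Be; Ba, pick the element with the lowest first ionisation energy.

Be is in period 2, group 2; Mg is in period 3, group 2; Sr is in period 5, group 2; Ba is in period 6, group 2.
Removing the outermost electron gets harder across a period and easier down a group.
All are in group 2, so first ionization energy increases up the group.
The lowest first ionisation energy among these belongs to Ba.

Ba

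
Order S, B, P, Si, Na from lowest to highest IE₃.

IE_3 is the cost of taking one more electron from the +2 cation: S²⁺ still has 4 valence electrons; B²⁺ still has 1 valence electron; P²⁺ still has 3 valence electrons; Si²⁺ still has 2 valence electrons; Na²⁺ is already 1 electron into the core.
Pulling an electron out of a noble-gas core costs far more than removing a remaining valence electron, so Na sits at the high end of IE_3.
Valence configurations: S²⁺ [Ne]3s²3p², B²⁺ [He]2s¹, P²⁺ [Ne]3s²3p¹, Si²⁺ [Ne]3s².
P²⁺ loses a lone 3p electron whereas Si²⁺ must break into a filled 3s² pair, so IE_3(Si) > IE_3(P) even though P has the higher nuclear charge.
Tabulated IE_3 (kJ/mol): S 3357, B 3660, P 2914, Si 3232, Na 6910.
Overall IE_3 order: P < Si < S < B < Na.

P < Si < S < B < Na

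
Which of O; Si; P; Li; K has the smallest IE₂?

Si

Consider each +1 ion: O⁺ still has 5 valence electrons; Si⁺ still has 3 valence electrons; P⁺ still has 4 valence electrons; Li⁺ is the bare [He] core; K⁺ is the bare [Ar] core.
Usually core removal costs more than valence removal, but here the competition is close: a tightly held n=2 valence electron can cost more to remove than an n=3 core electron, so the actual values have to decide it.
Valence configurations: O⁺ [He]2s²2p³, Si⁺ [Ne]3s²3p¹, P⁺ [Ne]3s²3p².
Tabulated IE_2 (kJ/mol): O 3388, Si 1577, P 1907, Li 7298, K 3052.
Overall IE_2 order: Si < P < K < O < Li.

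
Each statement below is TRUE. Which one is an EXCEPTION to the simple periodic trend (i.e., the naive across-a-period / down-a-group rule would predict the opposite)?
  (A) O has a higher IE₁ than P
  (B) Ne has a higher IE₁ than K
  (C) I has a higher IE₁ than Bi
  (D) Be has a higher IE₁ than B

The general trend: IE₁ increases across a period and decreases down a group.
(A) O (period 2, group 16) vs P (period 3, group 15): the stated order agrees with the simple trend.
(B) Ne (period 2, group 18) vs K (period 4, group 1): the stated order agrees with the simple trend.
(C) I (period 5, group 17) vs Bi (period 6, group 15): the stated order agrees with the simple trend.
(D) Be (period 2, group 2) vs B (period 2, group 13): the stated order contradicts the simple trend.
The exception is (D): removing B's lone 2p electron is easier than breaking Be's filled 2s².

(D)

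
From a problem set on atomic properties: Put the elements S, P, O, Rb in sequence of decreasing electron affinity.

S > O > P > Rb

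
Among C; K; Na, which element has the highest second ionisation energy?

Na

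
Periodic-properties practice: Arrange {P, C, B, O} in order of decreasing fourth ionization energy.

Consider each +3 ion: P³⁺ still has 2 valence electrons; C³⁺ still has 1 valence electron; B³⁺ is the bare [He] core; O³⁺ still has 3 valence electrons.
Breaking into a closed-shell core is much more expensive than removing a leftover valence electron — B has the largest IE_4 here.
Valence configurations: P³⁺ [Ne]3s², C³⁺ [He]2s¹, O³⁺ [He]2s²2p¹.
Approximate IE_4 values (kJ/mol): P 4964, C 6223, B 25026, O 7469.
Putting it together, IE_4: P < C < O < B.

B > O > C > P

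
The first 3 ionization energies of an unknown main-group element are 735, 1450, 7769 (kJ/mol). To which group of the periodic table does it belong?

Look for the largest jump between consecutive ionization energies: IE3/IE2 ≈ 5.4, far larger than any earlier ratio.
That jump marks the point where a core electron is being removed. So the atom has 2 valence electrons.
A main-group element with 2 valence electrons is in group 2.

Group 2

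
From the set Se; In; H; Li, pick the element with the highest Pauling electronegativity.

Se

H is in period 1, group 1; Li is in period 2, group 1; Se is in period 4, group 16; In is in period 5, group 13.
EN rises left→right (higher Z_eff, smaller atoms) and falls top→bottom (larger, more shielded atoms).
Neither a single period nor a single group — weigh both effects.
In > Li: the two effects oppose for this pair; the across-period effect wins (1.78 vs 0.98).
H > In: period and group pull opposite ways; the down-group shift dominates (2.20 vs 1.78).
Se > H: the two effects oppose for this pair; the across-period effect wins (2.55 vs 2.20).
Approximate values (Pauling): H 2.20, Li 0.98, Se 2.55, In 1.78.
The highest Pauling electronegativity among these belongs to Se.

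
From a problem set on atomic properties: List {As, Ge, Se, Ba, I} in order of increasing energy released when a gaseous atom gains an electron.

Ge is in period 4, group 14; As is in period 4, group 15; Se is in period 4, group 16; I is in period 5, group 17; Ba is in period 6, group 2.
EA tends to increase across a period and decrease down a group, though the pattern is less regular than for IE or radius.
Here both period and group differ, so the two effects have to be weighed against each other.
As > Ba: relative to Ba, both the across-period and down-group shifts push As's electron affinity up.
Ge > As: this pair runs against the simple trend — see the exception note.
Se > Ge: both are in period 4; the period trend gives Se the larger value.
I > Se: period and group pull opposite ways; the across-period shift dominates (295 vs 195 kJ/mol).
Note the exception: Ge has a higher electron affinity than As, contrary to the simple trend — adding an electron to As's half-filled 4p³ is unfavourable, so Ge (4p²) has the more exothermic EA.
For reference (kJ/mol): Ge 119, As 78, Se 195, I 295, Ba 14.
So from lowest to highest: Ba < As < Ge < Se < I.

Ba < As < Ge < Se < I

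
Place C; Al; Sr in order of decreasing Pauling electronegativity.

C, Al, Sr

Electronegativity increases across a period and decreases down a group, tracking effective nuclear charge and atomic size.
Here both period and group differ, so the two effects have to be weighed against each other.
Al > Sr: both effects reinforce here, so Al is clearly the higher of the two.
C > Al: both effects reinforce here, so C is clearly the higher of the two.
Tabulated electronegativity (Pauling): C 2.55, Al 1.61, Sr 0.95.
So from highest to lowest: C > Al > Sr.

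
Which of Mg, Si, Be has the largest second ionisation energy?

Consider each +1 ion: Mg⁺ still has 1 valence electron; Si⁺ still has 3 valence electrons; Be⁺ still has 1 valence electron.
All are still removing valence electrons, so compare the +1 ions as you would atoms: IE_2 generally rises across a period (higher Z_eff) and falls down a group (larger shell), subject to the usual subshell exceptions.
Valence configurations: Mg⁺ [Ne]3s¹, Si⁺ [Ne]3s²3p¹, Be⁺ [He]2s¹.
Tabulated IE_2 (kJ/mol): Mg 1451, Si 1577, Be 1757.
So the second ionization energies run Mg < Si < Be.

Be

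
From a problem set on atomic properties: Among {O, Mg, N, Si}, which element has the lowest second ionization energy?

Consider each +1 ion: O⁺ still has 5 valence electrons; Mg⁺ still has 1 valence electron; N⁺ still has 4 valence electrons; Si⁺ still has 3 valence electrons.
All are still removing valence electrons, so compare the +1 ions as you would atoms: IE_2 generally rises across a period (higher Z_eff) and falls down a group (larger shell), subject to the usual subshell exceptions.
Valence configurations: O⁺ [He]2s²2p³, Mg⁺ [Ne]3s¹, N⁺ [He]2s²2p², Si⁺ [Ne]3s²3p¹.
Approximate IE_2 values (kJ/mol): O 3388, Mg 1451, N 2856, Si 1577.
So the second ionization energies run Mg < Si < N < O.

Mg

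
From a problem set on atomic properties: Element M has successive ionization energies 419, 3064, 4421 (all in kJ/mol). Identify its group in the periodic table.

Group 1

Look for the largest jump between consecutive ionization energies: IE2/IE1 ≈ 7.3, far larger than any earlier ratio.
That jump marks the point where a core electron is being removed. So the atom has 1 valence electron.
A main-group element with 1 valence electron is in group 1.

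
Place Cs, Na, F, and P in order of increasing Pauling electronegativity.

F is in period 2, group 17; Na is in period 3, group 1; P is in period 3, group 15; Cs is in period 6, group 1.
Atoms toward the upper right of the periodic table pull bonding electrons most strongly.
These span different periods and groups, so the two trends combine.
Na > Cs: Na sits above Cs in group 1, so the down-group effect alone puts Na higher.
P > Na: both are in period 3; the period trend gives P the larger value.
F > P: relative to P, both the across-period and down-group shifts push F's electronegativity up.
Tabulated electronegativity (Pauling): F 3.98, Na 0.93, P 2.19, Cs 0.79.
So from lowest to highest: Cs < Na < P < F.

Cs, Na, P, F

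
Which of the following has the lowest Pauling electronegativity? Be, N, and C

Be

Electronegativity increases across a period and decreases down a group, tracking effective nuclear charge and atomic size.
All lie in period 2, so electronegativity increases left to right.
The lowest Pauling electronegativity among these belongs to Be.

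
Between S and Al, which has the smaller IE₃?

Al

The third ionization energy removes an electron from the +2 ion. For each element: S²⁺ still has 4 valence electrons; Al²⁺ still has 1 valence electron.
All are still removing valence electrons, so compare the +2 ions as you would atoms: IE_3 generally rises across a period (higher Z_eff) and falls down a group (larger shell), subject to the usual subshell exceptions.
Valence configurations: S²⁺ [Ne]3s²3p², Al²⁺ [Ne]3s¹.
Approximate IE_3 values (kJ/mol): S 3357, Al 2745.
Putting it together, IE_3: Al < S.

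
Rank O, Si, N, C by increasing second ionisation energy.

Si < C < N < O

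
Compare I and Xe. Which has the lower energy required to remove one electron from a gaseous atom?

I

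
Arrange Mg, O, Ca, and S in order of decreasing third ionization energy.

Mg > O > Ca > S

IE_3 is the cost of taking one more electron from the +2 cation: Mg²⁺ is the bare [Ne] core; O²⁺ still has 4 valence electrons; Ca²⁺ is the bare [Ar] core; S²⁺ still has 4 valence electrons.
Usually core removal costs more than valence removal, but here the competition is close: a tightly held n=2 valence electron can cost more to remove than an n=3 core electron, so the actual values have to decide it.
Valence configurations: O²⁺ [He]2s²2p², S²⁺ [Ne]3s²3p².
The numbers (kJ/mol): Mg 7733, O 5300, Ca 4912, S 3357.
So the third ionization energies run S < Ca < O < Mg.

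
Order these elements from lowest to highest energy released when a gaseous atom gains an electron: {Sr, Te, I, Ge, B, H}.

H is in period 1, group 1; B is in period 2, group 13; Ge is in period 4, group 14; Sr is in period 5, group 2; Te is in period 5, group 16; I is in period 5, group 17.
Electron affinity generally becomes more exothermic across a period toward the halogens and less exothermic down a group.
Neither a single period nor a single group — weigh both effects.
B > Sr: relative to Sr, both the across-period and down-group shifts push B's electron affinity up.
H > B: period and group pull opposite ways; the down-group shift dominates (73 vs 27 kJ/mol).
Ge > H: the two effects oppose for this pair; the across-period effect wins (119 vs 73 kJ/mol).
Te > Ge: period and group pull opposite ways; the across-period shift dominates (190 vs 119 kJ/mol).
I > Te: both are in period 5; the period trend gives I the larger value.
Tabulated electron affinity (kJ/mol): H 73, B 27, Ge 119, Sr 5, Te 190, I 295.
So from lowest to highest: Sr < B < H < Ge < Te < I.

Sr < B < H < Ge < Te < I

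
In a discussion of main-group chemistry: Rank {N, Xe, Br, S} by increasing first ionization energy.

S < Br < Xe < N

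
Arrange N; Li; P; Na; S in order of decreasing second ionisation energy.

Li, Na, N, S, P

The second ionization energy removes an electron from the +1 ion. For each element: N⁺ still has 4 valence electrons; Li⁺ is the bare [He] core; P⁺ still has 4 valence electrons; Na⁺ is the bare [Ne] core; S⁺ still has 5 valence electrons.
Breaking into a closed-shell core is much more expensive than removing a leftover valence electron — Na and Li have the largest IE_2 here.
Valence configurations: N⁺ [He]2s²2p², P⁺ [Ne]3s²3p², S⁺ [Ne]3s²3p³.
The numbers (kJ/mol): N 2856, Li 7298, P 1907, Na 4562, S 2252.
So the second ionization energies run P < S < N < Na < Li.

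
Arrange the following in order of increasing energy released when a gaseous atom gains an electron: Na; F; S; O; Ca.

Ca < Na < O < S < F

EA tends to increase across a period and decrease down a group, though the pattern is less regular than for IE or radius.
Neither a single period nor a single group — weigh both effects.
Na > Ca: period and group pull opposite ways; the down-group shift dominates (53 vs 2 kJ/mol).
O > Na: both effects reinforce here, so O is clearly the higher of the two.
S > O: this pair runs against the simple trend — see the exception note.
F > S: both effects reinforce here, so F is clearly the higher of the two.
Note the exception: S has a higher electron affinity than O, contrary to the simple trend — the compact 2p subshell of O repels the added electron more than S's larger 3p does.
For reference (kJ/mol): O 141, F 328, Na 53, S 200, Ca 2.
So from lowest to highest: Ca < Na < O < S < F.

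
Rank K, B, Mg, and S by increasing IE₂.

Mg, S, B, K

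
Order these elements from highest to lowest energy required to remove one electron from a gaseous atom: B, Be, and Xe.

Xe > Be > B

Be is in period 2, group 2; B is in period 2, group 13; Xe is in period 5, group 18.
IE₁ increases left→right with effective nuclear charge and decreases top→bottom as the valence shell moves farther out.
These span different periods and groups, so the two trends combine.
Be > B: this pair runs against the simple trend — see the exception note.
Xe > Be: the two effects oppose for this pair; the across-period effect wins (1170 vs 900 kJ/mol).
Note the exception: Be has a higher first ionization energy than B, contrary to the simple trend — removing B's lone 2p electron is easier than breaking Be's filled 2s².
Approximate values (kJ/mol): Be 900, B 801, Xe 1170.
So from highest to lowest: Xe > Be > B.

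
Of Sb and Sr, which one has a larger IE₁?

Sb

Sr is in period 5, group 2; Sb is in period 5, group 15.
IE₁ increases left→right with effective nuclear charge and decreases top→bottom as the valence shell moves farther out.
All lie in period 5, so first ionization energy increases left to right.
So Sb has the larger IE₁ (Sb > Sr).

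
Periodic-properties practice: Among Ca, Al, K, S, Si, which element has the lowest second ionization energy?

The second ionization energy removes an electron from the +1 ion. For each element: Ca⁺ still has 1 valence electron; Al⁺ still has 2 valence electrons; K⁺ is the bare [Ar] core; S⁺ still has 5 valence electrons; Si⁺ still has 3 valence electrons.
Breaking into a closed-shell core is much more expensive than removing a leftover valence electron — K has the largest IE_2 here.
Valence configurations: Ca⁺ [Ar]4s¹, Al⁺ [Ne]3s², S⁺ [Ne]3s²3p³, Si⁺ [Ne]3s²3p¹.
Si⁺ loses a lone 3p electron whereas Al⁺ must break into a filled 3s² pair, so IE_2(Al) > IE_2(Si) even though Si has the higher nuclear charge.
Tabulated IE_2 (kJ/mol): Ca 1145, Al 1817, K 3052, S 2252, Si 1577.
Hence IE_2: Ca < Si < Al < S < K.

Ca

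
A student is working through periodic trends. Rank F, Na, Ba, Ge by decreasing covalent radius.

Ba > Na > Ge > F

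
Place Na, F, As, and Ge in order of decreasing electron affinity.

F > Ge > As > Na

F is in period 2, group 17; Na is in period 3, group 1; Ge is in period 4, group 14; As is in period 4, group 15.
EA tends to increase across a period and decrease down a group, though the pattern is less regular than for IE or radius.
Neither a single period nor a single group — weigh both effects.
As > Na: period and group pull opposite ways; the across-period shift dominates (78 vs 53 kJ/mol).
Ge > As: this pair runs against the simple trend — see the exception note.
F > Ge: both effects reinforce here, so F is clearly the higher of the two.
Note the exception: Ge has a higher electron affinity than As, contrary to the simple trend — adding an electron to As's half-filled 4p³ is unfavourable, so Ge (4p²) has the more exothermic EA.
Approximate values (kJ/mol): F 328, Na 53, Ge 119, As 78.
So from highest to lowest: F > Ge > As > Na.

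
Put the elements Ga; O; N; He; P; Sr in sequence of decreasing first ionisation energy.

He, N, O, P, Ga, Sr

He is in period 1, group 18; N is in period 2, group 15; O is in period 2, group 16; P is in period 3, group 15; Ga is in period 4, group 13; Sr is in period 5, group 2.
Across a period the outer electron is held more tightly (higher IE₁); down a group it sits in a higher shell, more shielded, and comes off more easily.
Here both period and group differ, so the two effects have to be weighed against each other.
Ga > Sr: relative to Sr, both the across-period and down-group shifts push Ga's first ionization energy up.
P > Ga: relative to Ga, both the across-period and down-group shifts push P's first ionization energy up.
O > P: relative to P, both the across-period and down-group shifts push O's first ionization energy up.
N > O: this pair runs against the simple trend — see the exception note.
He > N: both effects reinforce here, so He is clearly the higher of the two.
Note the exception: N has a higher first ionization energy than O, contrary to the simple trend — pairing an electron in O's 2p⁴ costs repulsion energy, so O ionizes more easily than half-filled N (2p³).
For reference (kJ/mol): He 2372, N 1402, O 1314, P 1012, Ga 579, Sr 550.
So from highest to lowest: He > N > O > P > Ga > Sr.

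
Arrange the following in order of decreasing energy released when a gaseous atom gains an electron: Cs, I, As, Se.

I, Se, As, Cs

As is in period 4, group 15; Se is in period 4, group 16; I is in period 5, group 17; Cs is in period 6, group 1.
Electron affinity generally becomes more exothermic across a period toward the halogens and less exothermic down a group.
These span different periods and groups, so the two trends combine.
As > Cs: relative to Cs, both the across-period and down-group shifts push As's electron affinity up.
Se > As: Se lies to the right of As in period 4, so the across-period effect alone puts Se higher.
I > Se: period and group pull opposite ways; the across-period shift dominates (295 vs 195 kJ/mol).
For reference (kJ/mol): As 78, Se 195, I 295, Cs 46.
So from highest to lowest: I > Se > As > Cs.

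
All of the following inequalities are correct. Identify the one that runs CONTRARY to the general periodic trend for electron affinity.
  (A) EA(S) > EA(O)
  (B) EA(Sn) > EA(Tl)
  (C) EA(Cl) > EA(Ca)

(A)

The general trend: electron affinity increases across a period and decreases down a group.
(A) S (period 3, group 16) vs O (period 2, group 16): the stated order contradicts the simple trend.
(B) Sn (period 5, group 14) vs Tl (period 6, group 13): the stated order agrees with the simple trend.
(C) Cl (period 3, group 17) vs Ca (period 4, group 2): the stated order agrees with the simple trend.
The exception is (A): the compact 2p subshell of O repels the added electron more than S's larger 3p does.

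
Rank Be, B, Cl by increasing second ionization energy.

Be, Cl, B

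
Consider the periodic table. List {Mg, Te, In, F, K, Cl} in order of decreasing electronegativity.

F is in period 2, group 17; Mg is in period 3, group 2; Cl is in period 3, group 17; K is in period 4, group 1; In is in period 5, group 13; Te is in period 5, group 16.
Electronegativity increases across a period and decreases down a group, tracking effective nuclear charge and atomic size.
These span different periods and groups, so the two trends combine.
Mg > K: relative to K, both the across-period and down-group shifts push Mg's electronegativity up.
In > Mg: the two effects oppose for this pair; the across-period effect wins (1.78 vs 1.31).
Te > In: Te lies to the right of In in period 5, so the across-period effect alone puts Te higher.
Cl > Te: both effects reinforce here, so Cl is clearly the higher of the two.
F > Cl: F sits above Cl in group 17, so the down-group effect alone puts F higher.
Tabulated electronegativity (Pauling): F 3.98, Mg 1.31, Cl 3.16, K 0.82, In 1.78, Te 2.10.
So from highest to lowest: F > Cl > Te > In > Mg > K.

F > Cl > Te > In > Mg > K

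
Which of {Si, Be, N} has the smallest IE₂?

Si

IE_2 is the cost of taking one more electron from the +1 cation: Si⁺ still has 3 valence electrons; Be⁺ still has 1 valence electron; N⁺ still has 4 valence electrons.
All are still removing valence electrons, so compare the +1 ions as you would atoms: IE_2 generally rises across a period (higher Z_eff) and falls down a group (larger shell), subject to the usual subshell exceptions.
Valence configurations: Si⁺ [Ne]3s²3p¹, Be⁺ [He]2s¹, N⁺ [He]2s²2p².
The numbers (kJ/mol): Si 1577, Be 1757, N 2856.
Putting it together, IE_2: Si < Be < N.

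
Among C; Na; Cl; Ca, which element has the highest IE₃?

Na

IE_3 is the cost of taking one more electron from the +2 cation: C²⁺ still has 2 valence electrons; Na²⁺ is already 1 electron into the core; Cl²⁺ still has 5 valence electrons; Ca²⁺ is the bare [Ar] core.
Core electrons are held far more tightly than valence electrons, so Ca and Na top the IE_3 order.
Valence configurations: C²⁺ [He]2s², Cl²⁺ [Ne]3s²3p³.
Approximate IE_3 values (kJ/mol): C 4620, Na 6910, Cl 3822, Ca 4912.
So the third ionization energies run Cl < C < Ca < Na.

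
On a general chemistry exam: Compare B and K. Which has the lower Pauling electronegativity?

K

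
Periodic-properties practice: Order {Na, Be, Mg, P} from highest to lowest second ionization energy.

Na, P, Be, Mg

IE_2 is the cost of taking one more electron from the +1 cation: Na⁺ is the bare [Ne] core; Be⁺ still has 1 valence electron; Mg⁺ still has 1 valence electron; P⁺ still has 4 valence electrons.
Core electrons are held far more tightly than valence electrons, so Na tops the IE_2 order.
Valence configurations: Be⁺ [He]2s¹, Mg⁺ [Ne]3s¹, P⁺ [Ne]3s²3p².
Approximate IE_2 values (kJ/mol): Na 4562, Be 1757, Mg 1451, P 1907.
Putting it together, IE_2: Mg < Be < P < Na.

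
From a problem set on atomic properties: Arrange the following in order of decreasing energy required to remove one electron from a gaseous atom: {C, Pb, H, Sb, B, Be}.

H is in period 1, group 1; Be is in period 2, group 2; B is in period 2, group 13; C is in period 2, group 14; Sb is in period 5, group 15; Pb is in period 6, group 14.
IE₁ increases left→right with effective nuclear charge and decreases top→bottom as the valence shell moves farther out.
These span different periods and groups, so the two trends combine.
B > Pb: the two effects oppose for this pair; the down-group effect wins (801 vs 716 kJ/mol).
Sb > B: period and group pull opposite ways; the across-period shift dominates (831 vs 801 kJ/mol).
Be > Sb: period and group pull opposite ways; the down-group shift dominates (900 vs 831 kJ/mol).
C > Be: both are in period 2; the period trend gives C the larger value.
H > C: period and group pull opposite ways; the down-group shift dominates (1312 vs 1086 kJ/mol).
Note the exception: Be has a higher first ionization energy than B, contrary to the simple trend — removing B's lone 2p electron is easier than breaking Be's filled 2s².
For reference (kJ/mol): H 1312, Be 900, B 801, C 1086, Sb 831, Pb 716.
So from highest to lowest: H > C > Be > Sb > B > Pb.

H > C > Be > Sb > B > Pb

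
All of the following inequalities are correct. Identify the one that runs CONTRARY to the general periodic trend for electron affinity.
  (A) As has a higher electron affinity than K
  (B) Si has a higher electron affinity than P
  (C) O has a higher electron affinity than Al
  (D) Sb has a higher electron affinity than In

The general trend: electron affinity increases across a period and decreases down a group.
(A) As (period 4, group 15) vs K (period 4, group 1): the stated order agrees with the simple trend.
(B) Si (period 3, group 14) vs P (period 3, group 15): the stated order contradicts the simple trend.
(C) O (period 2, group 16) vs Al (period 3, group 13): the stated order agrees with the simple trend.
(D) Sb (period 5, group 15) vs In (period 5, group 13): the stated order agrees with the simple trend.
The exception is (B): adding an electron to P's half-filled 3p³ is unfavourable, so Si (3p²) has the more exothermic EA.

(B)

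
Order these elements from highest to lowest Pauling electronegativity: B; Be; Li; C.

Li is in period 2, group 1; Be is in period 2, group 2; B is in period 2, group 13; C is in period 2, group 14.
Atoms toward the upper right of the periodic table pull bonding electrons most strongly.
All lie in period 2, so electronegativity increases left to right.
So from highest to lowest: C > B > Be > Li.

C > B > Be > Li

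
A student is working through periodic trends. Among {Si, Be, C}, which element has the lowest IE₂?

The second ionization energy removes an electron from the +1 ion. For each element: Si⁺ still has 3 valence electrons; Be⁺ still has 1 valence electron; C⁺ still has 3 valence electrons.
All are still removing valence electrons, so compare the +1 ions as you would atoms: IE_2 generally rises across a period (higher Z_eff) and falls down a group (larger shell), subject to the usual subshell exceptions.
Valence configurations: Si⁺ [Ne]3s²3p¹, Be⁺ [He]2s¹, C⁺ [He]2s²2p¹.
The numbers (kJ/mol): Si 1577, Be 1757, C 2353.
Hence IE_2: Si < Be < C.

Si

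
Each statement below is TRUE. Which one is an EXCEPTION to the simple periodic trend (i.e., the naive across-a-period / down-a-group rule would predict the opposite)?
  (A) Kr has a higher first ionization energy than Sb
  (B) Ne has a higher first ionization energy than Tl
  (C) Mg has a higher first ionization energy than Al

(C)

The general trend: first ionization energy increases across a period and decreases down a group.
(A) Kr (period 4, group 18) vs Sb (period 5, group 15): the stated order agrees with the simple trend.
(B) Ne (period 2, group 18) vs Tl (period 6, group 13): the stated order agrees with the simple trend.
(C) Mg (period 3, group 2) vs Al (period 3, group 13): the stated order contradicts the simple trend.
The exception is (C): Al's single 3p electron is easier to remove than one from Mg's filled 3s².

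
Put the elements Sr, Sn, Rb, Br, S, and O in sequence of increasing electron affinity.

O is in period 2, group 16; S is in period 3, group 16; Br is in period 4, group 17; Rb is in period 5, group 1; Sr is in period 5, group 2; Sn is in period 5, group 14.
Electron affinity generally becomes more exothermic across a period toward the halogens and less exothermic down a group.
Neither a single period nor a single group — weigh both effects.
Rb > Sr: this pair runs against the simple trend — see the exception note.
Sn > Rb: Sn lies to the right of Rb in period 5, so the across-period effect alone puts Sn higher.
O > Sn: relative to Sn, both the across-period and down-group shifts push O's electron affinity up.
S > O: this pair runs against the simple trend — see the exception note.
Br > S: period and group pull opposite ways; the across-period shift dominates (325 vs 200 kJ/mol).
Note the exception: Rb has a higher electron affinity than Sr, contrary to the simple trend — adding an electron to Sr (ns²) has to open a new, higher-energy np subshell, which is unfavourable.
Note the exception: S has a higher electron affinity than O, contrary to the simple trend — the compact 2p subshell of O repels the added electron more than S's larger 3p does.
Approximate values (kJ/mol): O 141, S 200, Br 325, Rb 47, Sr 5, Sn 107.
So from lowest to highest: Sr < Rb < Sn < O < S < Br.

Sr < Rb < Sn < O < S < Br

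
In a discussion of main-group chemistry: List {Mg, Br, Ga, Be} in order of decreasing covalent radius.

Be is in period 2, group 2; Mg is in period 3, group 2; Ga is in period 4, group 13; Br is in period 4, group 17.
Moving right in a period, electrons are added to the same shell under a stronger nuclear pull, so atoms get smaller; moving down, a new shell is opened and atoms get larger.
These span different periods and groups, so the two trends combine.
Br > Be: period and group pull opposite ways; the down-group shift dominates (114 vs 102 pm).
Ga > Br: Ga lies to the left of Br in period 4, so the across-period effect alone puts Ga larger.
Mg > Ga: period and group pull opposite ways; the across-period shift dominates (139 vs 124 pm).
Approximate values (pm): Be 102, Mg 139, Ga 124, Br 114.
So from largest to smallest: Mg > Ga > Br > Be.

Mg > Ga > Br > Be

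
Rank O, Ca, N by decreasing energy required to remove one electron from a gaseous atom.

N > O > Ca

First ionization energy rises across a period (greater Z_eff holds electrons more tightly) and falls down a group (valence electrons are farther from the nucleus).
These span different periods and groups, so the two trends combine.
O > Ca: both effects reinforce here, so O is clearly the higher of the two.
N > O: this pair runs against the simple trend — see the exception note.
Note the exception: N has a higher first ionization energy than O, contrary to the simple trend — pairing an electron in O's 2p⁴ costs repulsion energy, so O ionizes more easily than half-filled N (2p³).
For reference (kJ/mol): N 1402, O 1314, Ca 590.
So from highest to lowest: N > O > Ca.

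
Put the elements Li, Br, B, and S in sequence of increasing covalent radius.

Atomic radius shrinks across a period as nuclear charge pulls the same shell inward, and grows down a group as new shells are added.
Here both period and group differ, so the two effects have to be weighed against each other.
S > B: the two effects oppose for this pair; the down-group effect wins (103 vs 85 pm).
Br > S: period and group pull opposite ways; the down-group shift dominates (114 vs 103 pm).
Li > Br: the two effects oppose for this pair; the across-period effect wins (133 vs 114 pm).
Tabulated atomic radius (pm): Li 133, B 85, S 103, Br 114.
So from smallest to largest: B < S < Br < Li.

B < S < Br < Li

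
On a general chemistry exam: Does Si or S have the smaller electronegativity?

Si

Si is in period 3, group 14; S is in period 3, group 16.
Atoms toward the upper right of the periodic table pull bonding electrons most strongly.
All lie in period 3, so electronegativity increases left to right.
So Si has the smaller electronegativity (Si < S).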